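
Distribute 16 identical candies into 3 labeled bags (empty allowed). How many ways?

Stars and bars: C(n+k-1, k-1) = C(18,2).

Final answer: C(18,2) = 153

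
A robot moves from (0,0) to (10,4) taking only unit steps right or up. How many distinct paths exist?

Each path has 10 right steps and 4 up steps in some order (14 steps total).
Choose which 4 of the 14 steps are up: C(14,4).

Final answer: C(14,4) = 1001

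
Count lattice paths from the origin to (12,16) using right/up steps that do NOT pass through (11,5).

Total paths to (12,16): C(28,16) = 30421755.
Paths through (11,5): C(16,5) x C(12,11) = 52416.
Avoiding (11,5): 30421755 - 52416.

Final answer: 30369339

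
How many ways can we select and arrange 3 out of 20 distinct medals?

P(20,3) = 20!/(20-3)! = 20!/17!.

Final answer: P(20,3) = 6840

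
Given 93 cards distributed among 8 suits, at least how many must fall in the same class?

By pigeonhole with 93 objects and 8 categories: ceiling(93/8).

Final answer: 12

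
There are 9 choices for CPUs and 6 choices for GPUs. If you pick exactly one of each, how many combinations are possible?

By the multiplication principle: 9 x 6.

Final answer: 54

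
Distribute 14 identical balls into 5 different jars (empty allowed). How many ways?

Stars and bars: C(n+k-1, k-1) = C(18,4).

Final answer: C(18,4) = 3060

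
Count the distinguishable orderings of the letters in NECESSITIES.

Letters (C:1, E:3, I:2, N:1, S:3, T:1). Total letters: 11.
Permutations = 11!/(3! x 3! x 2!).

Final answer: 554400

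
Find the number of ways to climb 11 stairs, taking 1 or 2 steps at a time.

Let f(n) be the number of climbs. Removing the last move (1 or 2 steps) gives f(n) = f(n-1) + f(n-2); base cases f(1)=1, f(2)=2.
Iterating the recurrence: f(1)=1, f(2)=2, f(3)=3, f(4)=5, f(5)=8, f(6)=13, f(7)=21, f(8)=34, f(9)=55, f(10)=89, f(11)=144.

Final answer: 144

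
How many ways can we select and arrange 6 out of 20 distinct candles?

P(20,6) = 20!/(20-6)! = 20!/14!.

Final answer: P(20,6) = 27907200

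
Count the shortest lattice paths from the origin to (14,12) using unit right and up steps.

Each path has 14 right steps and 12 up steps in some order (26 steps total).
Choose which 12 of the 26 steps are up: C(26,12).

Final answer: C(26,12) = 9657700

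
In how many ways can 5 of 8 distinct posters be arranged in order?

P(8,5) = 8!/(8-5)! = 8!/3!.

Final answer: P(8,5) = 6720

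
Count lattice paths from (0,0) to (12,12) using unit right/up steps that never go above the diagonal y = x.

Total monotonic paths to (12,12): C(24,12) = 2704156.
Paths that cross above y=x (reflection bijection): C(24,13) = 2496144.
Valid Dyck paths: 2704156 - 2496144.
(Equivalently, C_{12} = C(24,12)/13 = 2704156/13.)

Final answer: C_{12} = 208012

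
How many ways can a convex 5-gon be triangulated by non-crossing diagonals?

This is counted by the nth Catalan number C_n. Here n = 5 - 2 = 3.
C_n = C(2n,n) - C(2n,n+1), so C_{3} = C(6,3) - C(6,4) = 20 - 15.

Final answer: C_{3} = 5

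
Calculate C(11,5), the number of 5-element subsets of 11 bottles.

C(11,5) = 11!/(5! x 6!).

Final answer: \binom{11}{5} = 462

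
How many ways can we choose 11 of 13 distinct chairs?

C(13,11) = 13!/(11! x 2!).

Final answer: \binom{13}{11} = 78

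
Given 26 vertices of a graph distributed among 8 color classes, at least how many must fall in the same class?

By pigeonhole with 26 objects and 8 categories: ceiling(26/8).

Final answer: 4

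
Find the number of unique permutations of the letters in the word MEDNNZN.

Letters (D:1, E:1, M:1, N:3, Z:1). Total letters: 7.
Permutations = 7!/(3!).

Final answer: 840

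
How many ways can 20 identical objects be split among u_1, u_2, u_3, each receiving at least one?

Substitute u'_i = u_i - 1 (so u'_i >= 0). Then sum u'_i = 20 - 3 = 17.
Stars and bars: C(17+3-1, 3-1) = C(19,2).

Final answer: C(19,2) = 171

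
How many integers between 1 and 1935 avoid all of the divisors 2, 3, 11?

|div by 2|=967, |div by 3|=645, |div by 11|=175.
|div by 2&3|=322, |div by 2&11|=87, |div by 3&11|=58, |div by all|=29.
By inclusion-exclusion, divisible by at least one: 967+645+175-322-87-58+29 = 1349.
Not divisible by any: 1935 - 1349.

Final answer: 586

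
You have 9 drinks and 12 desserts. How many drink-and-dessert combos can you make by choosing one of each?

By the multiplication principle: 9 x 12.

Final answer: 108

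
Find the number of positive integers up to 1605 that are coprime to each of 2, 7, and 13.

|div by 2|=802, |div by 7|=229, |div by 13|=123.
|div by 2&7|=114, |div by 2&13|=61, |div by 7&13|=17, |div by all|=8.
By inclusion-exclusion, divisible by at least one: 802+229+123-114-61-17+8 = 970.
Not divisible by any: 1605 - 970.

Final answer: 635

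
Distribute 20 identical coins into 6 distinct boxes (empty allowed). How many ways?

Stars and bars: C(n+k-1, k-1) = C(25,5).

Final answer: C(25,5) = 53130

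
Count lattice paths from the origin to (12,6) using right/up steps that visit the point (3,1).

Paths (0,0)->(3,1): C(4,1) = 4.
Paths (3,1)->(12,6): C(14,5) = 2002.
By multiplication principle: 4 x 2002.

Final answer: 8008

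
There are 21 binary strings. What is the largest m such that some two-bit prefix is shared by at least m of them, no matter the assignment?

There are 4 possible values for two-bit prefix. With 21 binary strings and 4 categories, by pigeonhole: ceiling(21/4).

Final answer: 6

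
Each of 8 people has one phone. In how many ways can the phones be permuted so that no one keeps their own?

D(n) = (n-1)(D(n-1) + D(n-2)), D(0)=1, D(1)=0.
D(2) = 1 x (0 + 1) = 1
D(3) = 2 x (1 + 0) = 2
D(4) = 3 x (2 + 1) = 9
D(5) = 4 x (9 + 2) = 44
D(6) = 5 x (44 + 9) = 265
D(7) = 6 x (265 + 44) = 1854
D(8) = 7 x (D(7) + D(6)) = 7 x (1854 + 265)

Final answer: D(8) = 14833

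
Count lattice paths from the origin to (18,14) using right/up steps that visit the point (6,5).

Paths (0,0)->(6,5): C(11,5) = 462.
Paths (6,5)->(18,14): C(21,9) = 293930.
By multiplication principle: 462 x 293930.

Final answer: 135795660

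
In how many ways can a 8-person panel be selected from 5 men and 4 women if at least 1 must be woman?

Sum over valid woman counts:
C(4,3)C(5,5) = 4
C(4,4)C(5,4) = 5
Total: 4 + 5.

Final answer: 9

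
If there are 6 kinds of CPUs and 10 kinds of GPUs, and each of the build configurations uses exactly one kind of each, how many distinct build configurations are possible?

By the multiplication principle: 6 x 10.

Final answer: 60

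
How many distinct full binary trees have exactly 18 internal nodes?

This is counted by the nth Catalan number C_n. Here n = 18.
C_n = C(2n,n) - C(2n,n+1), so C_{18} = C(36,18) - C(36,19) = 9075135300 - 8597496600.

Final answer: C_{18} = 477638700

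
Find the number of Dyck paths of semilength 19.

Total monotonic paths to (19,19): C(38,19) = 35345263800.
A path is bad iff it touches y = x + 1; reflecting its initial segment maps bad paths bijectively onto all paths to (18,20), of which there are C(38,20) = 33578000610.
Valid Dyck paths: 35345263800 - 33578000610.
(Check: C(38,19) - C(38,20) = C(38,19)/20, the Catalan number C_{19}.)

Final answer: C_{19} = 1767263190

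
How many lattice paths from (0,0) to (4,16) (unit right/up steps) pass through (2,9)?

Paths (0,0)->(2,9): C(11,9) = 55.
Paths (2,9)->(4,16): C(9,7) = 36.
By multiplication principle: 55 x 36.

Final answer: 1980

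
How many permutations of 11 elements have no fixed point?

Use the recurrence D(n) = (n-1)(D(n-1) + D(n-2)) with D(0)=1, D(1)=0.
D(2) = 1 x (0 + 1) = 1
D(3) = 2 x (1 + 0) = 2
D(4) = 3 x (2 + 1) = 9
D(5) = 4 x (9 + 2) = 44
D(6) = 5 x (44 + 9) = 265
D(7) = 6 x (265 + 44) = 1854
D(8) = 7 x (1854 + 265) = 14833
D(9) = 8 x (14833 + 1854) = 133496
D(10) = 9 x (133496 + 14833) = 1334961
D(11) = 10 x (D(10) + D(9)) = 10 x (1334961 + 133496)

Final answer: D(11) = 14684570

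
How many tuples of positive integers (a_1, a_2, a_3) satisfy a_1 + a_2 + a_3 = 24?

Substitute a'_i = a_i - 1 (so a'_i >= 0). Then sum a'_i = 24 - 3 = 21.
Stars and bars: C(21+3-1, 3-1) = C(23,2).

Final answer: C(23,2) = 253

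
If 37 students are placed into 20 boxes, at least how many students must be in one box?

By the pigeonhole principle: ceiling(37/20).

Final answer: 2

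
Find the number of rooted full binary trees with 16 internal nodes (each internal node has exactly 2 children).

The structures are counted by the Catalan number C_n. Here n = 16.
C_n = C(2n,n)/(n+1), so C_{16} = C(32,16)/17 = 601080390/17.

Final answer: C_{16} = 35357670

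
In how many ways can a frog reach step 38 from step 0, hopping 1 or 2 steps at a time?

Condition on the final move: it is a 1-step (f(n-1) ways to get there) or a 2-step (f(n-2) ways), so f(n) = f(n-1) + f(n-2), with f(1)=1, f(2)=2.
Iterating the recurrence: f(1)=1, f(2)=2, f(3)=3, f(4)=5, f(5)=8, f(6)=13, f(7)=21, f(8)=34, f(9)=55, f(10)=89, f(11)=144, f(12)=233, f(13)=377, f(14)=610, f(15)=987, f(16)=1597, f(17)=2584, f(18)=4181, f(19)=6765, f(20)=10946, f(21)=17711, f(22)=28657, f(23)=46368, f(24)=75025, f(25)=121393, f(26)=196418, f(27)=317811, f(28)=514229, f(29)=832040, f(30)=1346269, f(31)=2178309, f(32)=3524578, f(33)=5702887, f(34)=9227465, f(35)=14930352, f(36)=24157817, f(37)=39088169, f(38)=63245986.

Final answer: 63245986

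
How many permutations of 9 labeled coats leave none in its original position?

Derangements satisfy D(n) = (n-1)(D(n-1) + D(n-2)), starting from D(0)=1, D(1)=0.
D(2) = 1 x (0 + 1) = 1
D(3) = 2 x (1 + 0) = 2
D(4) = 3 x (2 + 1) = 9
D(5) = 4 x (9 + 2) = 44
D(6) = 5 x (44 + 9) = 265
D(7) = 6 x (265 + 44) = 1854
D(8) = 7 x (1854 + 265) = 14833
D(9) = 8 x (D(8) + D(7)) = 8 x (14833 + 1854)

Final answer: D(9) = 133496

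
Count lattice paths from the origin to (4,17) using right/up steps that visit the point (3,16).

Paths (0,0)->(3,16): C(19,16) = 969.
Paths (3,16)->(4,17): C(2,1) = 2.
By multiplication principle: 969 x 2.

Final answer: 1938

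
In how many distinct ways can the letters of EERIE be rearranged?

Letters (E:3, I:1, R:1). Total letters: 5.
Permutations = 5!/(3!).

Final answer: 20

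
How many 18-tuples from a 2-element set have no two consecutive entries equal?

Let g(n) count such strings. g(1) = 2, and each valid string of length n-1 extends in 1 ways (any symbol but the last), so g(n) = 1 g(n-1).
Total: g(18) = 2 x 1^17.

Final answer: 2 x 1^{17} = 2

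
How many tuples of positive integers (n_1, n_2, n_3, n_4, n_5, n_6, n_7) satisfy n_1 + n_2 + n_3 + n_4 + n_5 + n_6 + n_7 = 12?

Substitute n'_i = n_i - 1 (so n'_i >= 0). Then sum n'_i = 12 - 7 = 5.
Stars and bars: C(5+7-1, 7-1) = C(11,6).

Final answer: C(11,6) = 462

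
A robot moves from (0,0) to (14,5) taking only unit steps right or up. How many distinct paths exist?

Each path has 14 right steps and 5 up steps in some order (19 steps total).
Choose which 5 of the 19 steps are up: C(19,5).

Final answer: C(19,5) = 11628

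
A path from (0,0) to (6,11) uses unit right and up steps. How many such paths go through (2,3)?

Paths (0,0)->(2,3): C(5,3) = 10.
Paths (2,3)->(6,11): C(12,8) = 495.
By multiplication principle: 10 x 495.

Final answer: 4950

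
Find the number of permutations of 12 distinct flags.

The number of ways to arrange 12 distinct objects is 12!.

Final answer: 12! = 479001600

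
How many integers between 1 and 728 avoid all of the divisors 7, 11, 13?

|div by 7|=104, |div by 11|=66, |div by 13|=56.
|div by 7&11|=9, |div by 7&13|=8, |div by 11&13|=5, |div by all|=0.
By inclusion-exclusion, divisible by at least one: 104+66+56-9-8-5+0 = 204.
Not divisible by any: 728 - 204.

Final answer: 524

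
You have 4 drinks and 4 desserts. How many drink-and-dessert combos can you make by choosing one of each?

By the multiplication principle: 4 x 4.

Final answer: 16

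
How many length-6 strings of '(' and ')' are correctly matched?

This is a standard Catalan-number count: the answer is C_n. Here n = 3 (pairs).
C_n = C(2n,n)/(n+1), so C_{3} = C(6,3)/4 = 20/4.

Final answer: C_{3} = 5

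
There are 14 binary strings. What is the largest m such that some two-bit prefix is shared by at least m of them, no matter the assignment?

There are 4 possible values for two-bit prefix. With 14 binary strings and 4 categories, by pigeonhole: ceiling(14/4).

Final answer: 4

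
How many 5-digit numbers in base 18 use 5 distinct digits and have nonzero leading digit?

The leading digit has 17 choices (anything but zero); the next has 17 (anything but the first), then 16, and so on, one fewer each time.
Total: 17 x 17 x 16 x 15 x 14.

Final answer: 971040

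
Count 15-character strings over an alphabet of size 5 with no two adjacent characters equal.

First character: 5 choices. Each subsequent: 4 choices (must differ from the previous one).
Total: 5 x 4^14.

Final answer: 5 x 4^{14} = 1342177280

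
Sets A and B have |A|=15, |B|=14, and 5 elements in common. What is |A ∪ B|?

|A union B| = |A| + |B| - |A intersect B| = 15 + 14 - 5.

Final answer: 24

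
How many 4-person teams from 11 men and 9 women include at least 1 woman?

Sum over valid woman counts:
C(9,1)C(11,3) = 1485
C(9,2)C(11,2) = 1980
C(9,3)C(11,1) = 924
C(9,4)C(11,0) = 126
Total: 1485 + 1980 + 924 + 126.

Final answer: 4515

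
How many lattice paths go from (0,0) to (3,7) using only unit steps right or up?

Each path has 3 right steps and 7 up steps in some order (10 steps total).
Choose which 7 of the 10 steps are up: C(10,7).

Final answer: C(10,7) = 120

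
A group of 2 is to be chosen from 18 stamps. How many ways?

C(18,2) = 18!/(2! x (18-2)!).

Final answer: C(18,2) = 153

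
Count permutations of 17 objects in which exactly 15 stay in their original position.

Choose which 15 elements are fixed: C(17,15) = 136.
Derange the remaining 2 using D(j) = (j-1)(D(j-1) + D(j-2)), D(0)=1, D(1)=0: D(2)=1.
Total: 136 x 1.

Final answer: C(17,15) D(2) = 136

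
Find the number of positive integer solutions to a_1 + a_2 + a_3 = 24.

Substitute a'_i = a_i - 1 (so a'_i >= 0). Then sum a'_i = 24 - 3 = 21.
Stars and bars: C(21+3-1, 3-1) = C(23,2).

Final answer: C(23,2) = 253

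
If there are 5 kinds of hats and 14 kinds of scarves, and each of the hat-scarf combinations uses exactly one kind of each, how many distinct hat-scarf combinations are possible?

By the multiplication principle: 5 x 14.

Final answer: 70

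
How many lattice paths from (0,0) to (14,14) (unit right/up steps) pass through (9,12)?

Paths (0,0)->(9,12): C(21,12) = 293930.
Paths (9,12)->(14,14): C(7,2) = 21.
By multiplication principle: 293930 x 21.

Final answer: 6172530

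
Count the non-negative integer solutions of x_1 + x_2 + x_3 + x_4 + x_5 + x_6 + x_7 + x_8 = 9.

Stars and bars with 9 stars and 7 bars:
C(9+8-1, 8-1) = C(16,7).

Final answer: C(16,7) = 11440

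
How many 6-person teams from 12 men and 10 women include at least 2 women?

Sum over valid woman counts:
C(10,2)C(12,4) = 22275
C(10,3)C(12,3) = 26400
C(10,4)C(12,2) = 13860
C(10,5)C(12,1) = 3024
C(10,6)C(12,0) = 210
Total: 22275 + 26400 + 13860 + 3024 + 210.

Final answer: 65769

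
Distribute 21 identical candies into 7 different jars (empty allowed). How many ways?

Stars and bars: C(n+k-1, k-1) = C(27,6).

Final answer: C(27,6) = 296010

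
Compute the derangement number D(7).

Derangements satisfy D(n) = (n-1)(D(n-1) + D(n-2)), starting from D(0)=1, D(1)=0.
Building up: D(2)=1, D(3)=2, D(4)=9, D(5)=44, D(6)=265.
D(7) = 6 x (D(6) + D(5)) = 6 x (265 + 44).

Final answer: D(7) = 1854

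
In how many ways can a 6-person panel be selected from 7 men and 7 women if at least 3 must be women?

Sum over valid woman counts:
C(7,3)C(7,3) = 1225
C(7,4)C(7,2) = 735
C(7,5)C(7,1) = 147
C(7,6)C(7,0) = 7
Total: 1225 + 735 + 147 + 7.

Final answer: 2114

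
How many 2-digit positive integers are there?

The leading digit cannot be 0 (9 options); the other 1 digit can be anything (10 options each).
Total: 9 x 10^1.

Final answer: 90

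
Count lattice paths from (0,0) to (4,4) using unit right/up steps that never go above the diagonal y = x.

Total monotonic paths to (4,4): C(8,4) = 70.
By the reflection principle, paths that go above the diagonal number C(8,5) = 56.
Valid Dyck paths: 70 - 56.
(These counts are the Catalan numbers.)

Final answer: C_{4} = 14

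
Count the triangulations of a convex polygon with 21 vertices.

The structures are counted by the Catalan number C_n. Here n = 21 - 2 = 19.
C_n = C(2n,n) - C(2n,n+1), so C_{19} = C(38,19) - C(38,20) = 35345263800 - 33578000610.

Final answer: C_{19} = 1767263190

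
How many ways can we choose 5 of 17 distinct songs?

C(17,5) = 17!/(5! x (17-5)!).

Final answer: C(17,5) = 6188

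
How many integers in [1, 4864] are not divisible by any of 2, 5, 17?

|div by 2|=2432, |div by 5|=972, |div by 17|=286.
|div by 2&5|=486, |div by 2&17|=143, |div by 5&17|=57, |div by all|=28.
By inclusion-exclusion, divisible by at least one: 2432+972+286-486-143-57+28 = 3032.
Not divisible by any: 4864 - 3032.

Final answer: 1832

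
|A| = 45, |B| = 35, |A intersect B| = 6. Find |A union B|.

|A union B| = |A| + |B| - |A intersect B| = 45 + 35 - 6.

Final answer: 74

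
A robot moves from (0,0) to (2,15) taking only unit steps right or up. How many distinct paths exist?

Each path has 2 right steps and 15 up steps in some order (17 steps total).
Choose which 15 of the 17 steps are up: C(17,15).

Final answer: C(17,15) = 136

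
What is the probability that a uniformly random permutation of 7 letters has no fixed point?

Derangements satisfy D(n) = (n-1)(D(n-1) + D(n-2)), starting from D(0)=1, D(1)=0.
Building up: D(2)=1, D(3)=2, D(4)=9, D(5)=44, D(6)=265, D(7)=1854.
Total arrangements: 7! = 5040.
Probability = D(7)/7! = 103/280.

Final answer: D(7)/7! = 1854/5040 = 0.367857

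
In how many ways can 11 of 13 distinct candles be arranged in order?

P(13,11) = 13!/(13-11)! = 13!/2!.

Final answer: P(13,11) = 3113510400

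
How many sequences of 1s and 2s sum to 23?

Let f(n) be the number of climbs. Removing the last move (1 or 2 steps) gives f(n) = f(n-1) + f(n-2); base cases f(1)=1, f(2)=2.
Iterating the recurrence: f(1)=1, f(2)=2, f(3)=3, f(4)=5, f(5)=8, f(6)=13, f(7)=21, f(8)=34, f(9)=55, f(10)=89, f(11)=144, f(12)=233, f(13)=377, f(14)=610, f(15)=987, f(16)=1597, f(17)=2584, f(18)=4181, f(19)=6765, f(20)=10946, f(21)=17711, f(22)=28657, f(23)=46368.

Final answer: 46368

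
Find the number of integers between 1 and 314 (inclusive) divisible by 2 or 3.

Multiples of 2: 157. Multiples of 3: 104. Of both (lcm=6): 52.
By inclusion-exclusion: 157 + 104 - 52.

Final answer: 209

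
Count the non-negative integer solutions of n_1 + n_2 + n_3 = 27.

Stars and bars with 27 stars and 2 bars:
C(27+3-1, 3-1) = C(29,2).

Final answer: C(29,2) = 406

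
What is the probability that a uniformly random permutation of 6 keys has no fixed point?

D(n) = (n-1)(D(n-1) + D(n-2)), D(0)=1, D(1)=0.
Building up: D(2)=1, D(3)=2, D(4)=9, D(5)=44, D(6)=265.
Total arrangements: 6! = 720.
Probability = D(6)/6! = 53/144.

Final answer: D(6)/6! = 265/720 = 0.368056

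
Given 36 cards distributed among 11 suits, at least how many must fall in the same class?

By pigeonhole with 36 objects and 11 categories: ceiling(36/11).

Final answer: 4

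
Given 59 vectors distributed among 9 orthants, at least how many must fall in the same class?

By pigeonhole with 59 objects and 9 categories: ceiling(59/9).

Final answer: 7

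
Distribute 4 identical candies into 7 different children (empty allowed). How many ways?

Stars and bars: C(n+k-1, k-1) = C(10,6).

Final answer: C(10,6) = 210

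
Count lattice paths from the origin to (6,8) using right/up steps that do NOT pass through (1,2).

Total paths to (6,8): C(14,8) = 3003.
Paths through (1,2): C(3,2) x C(11,6) = 1386.
Avoiding (1,2): 3003 - 1386.

Final answer: 1617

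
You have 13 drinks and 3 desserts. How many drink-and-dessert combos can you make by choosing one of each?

By the multiplication principle: 13 x 3.

Final answer: 39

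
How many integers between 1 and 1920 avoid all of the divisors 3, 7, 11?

|div by 3|=640, |div by 7|=274, |div by 11|=174.
|div by 3&7|=91, |div by 3&11|=58, |div by 7&11|=24, |div by all|=8.
By inclusion-exclusion, divisible by at least one: 640+274+174-91-58-24+8 = 923.
Not divisible by any: 1920 - 923.

Final answer: 997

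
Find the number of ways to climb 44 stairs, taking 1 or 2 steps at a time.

Let f(n) count the ways. The last step is size 1 or 2, so f(n) = f(n-1) + f(n-2) with f(1)=1, f(2)=2.
Building up term by term: f(1)=1, f(2)=2, f(3)=3, f(4)=5, f(5)=8, f(6)=13, f(7)=21, f(8)=34, f(9)=55, f(10)=89, f(11)=144, f(12)=233, f(13)=377, f(14)=610, f(15)=987, f(16)=1597, f(17)=2584, f(18)=4181, f(19)=6765, f(20)=10946, f(21)=17711, f(22)=28657, f(23)=46368, f(24)=75025, f(25)=121393, f(26)=196418, f(27)=317811, f(28)=514229, f(29)=832040, f(30)=1346269, f(31)=2178309, f(32)=3524578, f(33)=5702887, f(34)=9227465, f(35)=14930352, f(36)=24157817, f(37)=39088169, f(38)=63245986, f(39)=102334155, f(40)=165580141, f(41)=267914296, f(42)=433494437, f(43)=701408733, f(44)=1134903170.

Final answer: 1134903170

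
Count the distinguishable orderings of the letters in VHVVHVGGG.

Letters (G:3, H:2, V:4). Total letters: 9.
Permutations = 9!/(4! x 3! x 2!).

Final answer: 1260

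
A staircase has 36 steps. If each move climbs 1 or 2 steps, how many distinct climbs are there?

Condition on the final move: it is a 1-step (f(n-1) ways to get there) or a 2-step (f(n-2) ways), so f(n) = f(n-1) + f(n-2), with f(1)=1, f(2)=2.
Building up term by term: f(1)=1, f(2)=2, f(3)=3, f(4)=5, f(5)=8, f(6)=13, f(7)=21, f(8)=34, f(9)=55, f(10)=89, f(11)=144, f(12)=233, f(13)=377, f(14)=610, f(15)=987, f(16)=1597, f(17)=2584, f(18)=4181, f(19)=6765, f(20)=10946, f(21)=17711, f(22)=28657, f(23)=46368, f(24)=75025, f(25)=121393, f(26)=196418, f(27)=317811, f(28)=514229, f(29)=832040, f(30)=1346269, f(31)=2178309, f(32)=3524578, f(33)=5702887, f(34)=9227465, f(35)=14930352, f(36)=24157817.

Final answer: 24157817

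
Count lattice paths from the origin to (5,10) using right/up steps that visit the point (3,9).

Paths (0,0)->(3,9): C(12,9) = 220.
Paths (3,9)->(5,10): C(3,1) = 3.
By multiplication principle: 220 x 3.

Final answer: 660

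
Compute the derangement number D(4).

Derangements satisfy D(n) = (n-1)(D(n-1) + D(n-2)), starting from D(0)=1, D(1)=0.
Building up: D(2)=1, D(3)=2.
D(4) = 3 x (D(3) + D(2)) = 3 x (2 + 1).

Final answer: D(4) = 9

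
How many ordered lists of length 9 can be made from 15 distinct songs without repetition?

P(15,9) = 15!/(15-9)! = 15!/6!.

Final answer: P(15,9) = 1816214400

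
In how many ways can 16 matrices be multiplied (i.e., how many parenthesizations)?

The structures are counted by the Catalan number C_n. Here n = 16 - 1 = 15.
C_n = (2n)!/(n!(n+1)!), so C_{15} = 30!/(15! x 16!) = C(30,15)/16 = 155117520/16.

Final answer: C_{15} = 9694845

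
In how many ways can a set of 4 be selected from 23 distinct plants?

C(23,4) = 23!/(4! x 19!).

Final answer: \binom{23}{4} = 8855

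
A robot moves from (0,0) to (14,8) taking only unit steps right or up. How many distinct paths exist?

Each path has 14 right steps and 8 up steps in some order (22 steps total).
Choose which 8 of the 22 steps are up: C(22,8).

Final answer: C(22,8) = 319770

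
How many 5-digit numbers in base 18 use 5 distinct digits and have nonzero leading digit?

The leading digit has 17 choices (anything but zero); the next has 17 (anything but the first), then 16, and so on, one fewer each time.
Total: 17 x 17 x 16 x 15 x 14.

Final answer: 971040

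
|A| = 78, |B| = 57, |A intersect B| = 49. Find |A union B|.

|A union B| = |A| + |B| - |A intersect B| = 78 + 57 - 49.

Final answer: 86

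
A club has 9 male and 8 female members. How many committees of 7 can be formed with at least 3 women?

Sum over valid woman counts:
C(8,3)C(9,4) = 7056
C(8,4)C(9,3) = 5880
C(8,5)C(9,2) = 2016
C(8,6)C(9,1) = 252
C(8,7)C(9,0) = 8
Total: 7056 + 5880 + 2016 + 252 + 8.

Final answer: 15212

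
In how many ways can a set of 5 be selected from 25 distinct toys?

C(25,5) = 25!/(5! x (25-5)!).

Final answer: C(25,5) = 53130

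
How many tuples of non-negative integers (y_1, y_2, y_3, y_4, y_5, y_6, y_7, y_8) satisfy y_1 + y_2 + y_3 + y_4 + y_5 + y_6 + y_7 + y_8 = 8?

Stars and bars with 8 stars and 7 bars:
C(8+8-1, 8-1) = C(15,7).

Final answer: C(15,7) = 6435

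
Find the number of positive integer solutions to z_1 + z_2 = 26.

Substitute z'_i = z_i - 1 (so z'_i >= 0). Then sum z'_i = 26 - 2 = 24.
Stars and bars: C(24+2-1, 2-1) = C(25,1).

Final answer: C(25,1) = 25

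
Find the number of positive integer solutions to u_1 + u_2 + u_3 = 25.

Substitute u'_i = u_i - 1 (so u'_i >= 0). Then sum u'_i = 25 - 3 = 22.
Stars and bars: C(22+3-1, 3-1) = C(24,2).

Final answer: C(24,2) = 276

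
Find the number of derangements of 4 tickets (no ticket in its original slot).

Use the recurrence D(n) = (n-1)(D(n-1) + D(n-2)) with D(0)=1, D(1)=0.
D(2) = 1 x (0 + 1) = 1
D(3) = 2 x (1 + 0) = 2
D(4) = 3 x (D(3) + D(2)) = 3 x (2 + 1)

Final answer: D(4) = 9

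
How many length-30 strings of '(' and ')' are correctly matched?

This is counted by the nth Catalan number C_n. Here n = 15 (pairs).
C_n = (2n)!/(n!(n+1)!), so C_{15} = 30!/(15! x 16!) = C(30,15)/16 = 155117520/16.

Final answer: C_{15} = 9694845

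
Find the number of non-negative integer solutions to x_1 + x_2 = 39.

Stars and bars with 39 stars and 1 bars:
C(39+2-1, 2-1) = C(40,1).

Final answer: C(40,1) = 40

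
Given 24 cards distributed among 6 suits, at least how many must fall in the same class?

By pigeonhole with 24 objects and 6 categories: ceiling(24/6).

Final answer: 4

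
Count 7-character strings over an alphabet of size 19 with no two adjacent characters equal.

Let g(n) count such strings. g(1) = 19, and each valid string of length n-1 extends in 18 ways (any symbol but the last), so g(n) = 18 g(n-1).
Total: g(7) = 19 x 18^6.

Final answer: 19 x 18^{6} = 646232256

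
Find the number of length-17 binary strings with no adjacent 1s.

A valid string ends in 0 (append to any length-(n-1) valid string) or in 01 (append to any length-(n-2) valid string), so a(n) = a(n-1) + a(n-2) with a(1)=2, a(2)=3.
Iterating the recurrence: a(1)=2, a(2)=3, a(3)=5, a(4)=8, a(5)=13, a(6)=21, a(7)=34, a(8)=55, a(9)=89, a(10)=144, a(11)=233, a(12)=377, a(13)=610, a(14)=987, a(15)=1597, a(16)=2584, a(17)=4181.

Final answer: 4181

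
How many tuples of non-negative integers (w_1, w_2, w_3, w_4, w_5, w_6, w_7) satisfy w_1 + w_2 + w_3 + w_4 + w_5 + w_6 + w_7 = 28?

Stars and bars with 28 stars and 6 bars:
C(28+7-1, 7-1) = C(34,6).

Final answer: C(34,6) = 1344904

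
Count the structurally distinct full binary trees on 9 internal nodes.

This is a standard Catalan-number count: the answer is C_n. Here n = 9.
Using C_0 = 1 and C_(k+1) = C_k x 2(2k+1)/(k+2), build up term by term: C_1=1, C_2=2, C_3=5, C_4=14, C_5=42, C_6=132, C_7=429, C_8=1430, C_9=4862.

Final answer: C_{9} = 4862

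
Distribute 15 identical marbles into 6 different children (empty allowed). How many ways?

Stars and bars: C(n+k-1, k-1) = C(20,5).

Final answer: C(20,5) = 15504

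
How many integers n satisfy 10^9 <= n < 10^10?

These are the integers in [10^9, 10^10), so the count is 10^10 - 10^9 = 9 x 10^9.

Final answer: 9000000000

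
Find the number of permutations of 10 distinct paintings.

The number of ways to arrange 10 distinct objects is 10!.

Final answer: 10! = 3628800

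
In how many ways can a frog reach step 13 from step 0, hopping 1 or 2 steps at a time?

Let f(n) be the number of climbs. Removing the last move (1 or 2 steps) gives f(n) = f(n-1) + f(n-2); base cases f(1)=1, f(2)=2.
Building up term by term: f(1)=1, f(2)=2, f(3)=3, f(4)=5, f(5)=8, f(6)=13, f(7)=21, f(8)=34, f(9)=55, f(10)=89, f(11)=144, f(12)=233, f(13)=377.

Final answer: 377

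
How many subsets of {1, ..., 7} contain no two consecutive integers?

Let a(n) count such subsets of {1, ..., n}. Either n is excluded (a(n-1) ways) or n is included, forcing n-1 out (a(n-2) ways), so a(n) = a(n-1) + a(n-2) with a(1)=2, a(2)=3.
Computing successive values: a(1)=2, a(2)=3, a(3)=5, a(4)=8, a(5)=13, a(6)=21, a(7)=34.

Final answer: 34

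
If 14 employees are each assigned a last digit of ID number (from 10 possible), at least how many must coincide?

There are 10 possible values for last digit of ID number. With 14 employees and 10 categories, by pigeonhole: ceiling(14/10).

Final answer: 2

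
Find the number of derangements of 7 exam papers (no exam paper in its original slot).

Derangements satisfy D(n) = (n-1)(D(n-1) + D(n-2)), starting from D(0)=1, D(1)=0.
D(2) = 1 x (0 + 1) = 1
D(3) = 2 x (1 + 0) = 2
D(4) = 3 x (2 + 1) = 9
D(5) = 4 x (9 + 2) = 44
D(6) = 5 x (44 + 9) = 265
D(7) = 6 x (D(6) + D(5)) = 6 x (265 + 44)

Final answer: D(7) = 1854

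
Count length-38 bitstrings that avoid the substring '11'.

Let a(n) count valid strings. If the last bit is 0 the prefix is any valid string of length n-1; if it is 1 the string must end in 01 with a valid prefix of length n-2. So a(n) = a(n-1) + a(n-2), a(1)=2, a(2)=3.
Iterating the recurrence: a(1)=2, a(2)=3, a(3)=5, a(4)=8, a(5)=13, a(6)=21, a(7)=34, a(8)=55, a(9)=89, a(10)=144, a(11)=233, a(12)=377, a(13)=610, a(14)=987, a(15)=1597, a(16)=2584, a(17)=4181, a(18)=6765, a(19)=10946, a(20)=17711, a(21)=28657, a(22)=46368, a(23)=75025, a(24)=121393, a(25)=196418, a(26)=317811, a(27)=514229, a(28)=832040, a(29)=1346269, a(30)=2178309, a(31)=3524578, a(32)=5702887, a(33)=9227465, a(34)=14930352, a(35)=24157817, a(36)=39088169, a(37)=63245986, a(38)=102334155.

Final answer: 102334155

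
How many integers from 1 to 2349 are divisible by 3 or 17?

Multiples of 3: 783. Multiples of 17: 138. Of both (lcm=51): 46.
By inclusion-exclusion: 783 + 138 - 46.

Final answer: 875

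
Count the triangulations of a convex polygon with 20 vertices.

This is a standard Catalan-number count: the answer is C_n. Here n = 20 - 2 = 18.
C_n = C(2n,n) - C(2n,n+1), so C_{18} = C(36,18) - C(36,19) = 9075135300 - 8597496600.

Final answer: C_{18} = 477638700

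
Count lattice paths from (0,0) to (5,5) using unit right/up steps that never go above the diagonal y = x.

Total monotonic paths to (5,5): C(10,5) = 252.
Reflecting each bad path at its first crossing gives a bijection with paths to (4,6): C(10,6) = 210.
Valid Dyck paths: 252 - 210.
(Check: C(10,5) - C(10,6) = C(10,5)/6, the Catalan number C_{5}.)

Final answer: C_{5} = 42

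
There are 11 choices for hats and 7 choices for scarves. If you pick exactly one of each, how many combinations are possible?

By the multiplication principle: 11 x 7.

Final answer: 77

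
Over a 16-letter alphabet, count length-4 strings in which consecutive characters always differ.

First character: 16 choices. Each subsequent: 15 choices (must differ from the previous one).
Total: 16 x 15^3.

Final answer: 16 x 15^{3} = 54000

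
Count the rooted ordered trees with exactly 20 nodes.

This is counted by the nth Catalan number C_n. Here n = 20 - 1 = 19.
C_n = C(2n,n)/(n+1), so C_{19} = C(38,19)/20 = 35345263800/20.

Final answer: C_{19} = 1767263190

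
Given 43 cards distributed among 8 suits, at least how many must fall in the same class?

By pigeonhole with 43 objects and 8 categories: ceiling(43/8).

Final answer: 6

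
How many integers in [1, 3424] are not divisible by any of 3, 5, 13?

|div by 3|=1141, |div by 5|=684, |div by 13|=263.
|div by 3&5|=228, |div by 3&13|=87, |div by 5&13|=52, |div by all|=17.
By inclusion-exclusion, divisible by at least one: 1141+684+263-228-87-52+17 = 1738.
Not divisible by any: 3424 - 1738.

Final answer: 1686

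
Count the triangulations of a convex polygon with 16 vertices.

This is a standard Catalan-number count: the answer is C_n. Here n = 16 - 2 = 14.
C_n = C(2n,n)/(n+1), so C_{14} = C(28,14)/15 = 40116600/15.

Final answer: C_{14} = 2674440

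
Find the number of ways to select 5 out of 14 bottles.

C(14,5) = 14!/(5! x (14-5)!).

Final answer: C(14,5) = 2002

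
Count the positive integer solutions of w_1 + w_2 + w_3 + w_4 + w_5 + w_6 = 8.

Substitute w'_i = w_i - 1 (so w'_i >= 0). Then sum w'_i = 8 - 6 = 2.
Stars and bars: C(2+6-1, 6-1) = C(7,5).

Final answer: C(7,5) = 21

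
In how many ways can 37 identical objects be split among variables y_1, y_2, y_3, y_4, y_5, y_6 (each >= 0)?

Stars and bars with 37 stars and 5 bars:
C(37+6-1, 6-1) = C(42,5).

Final answer: C(42,5) = 850668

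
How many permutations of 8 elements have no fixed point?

Use the recurrence D(n) = (n-1)(D(n-1) + D(n-2)) with D(0)=1, D(1)=0.
D(2) = 1 x (0 + 1) = 1
D(3) = 2 x (1 + 0) = 2
D(4) = 3 x (2 + 1) = 9
D(5) = 4 x (9 + 2) = 44
D(6) = 5 x (44 + 9) = 265
D(7) = 6 x (265 + 44) = 1854
D(8) = 7 x (D(7) + D(6)) = 7 x (1854 + 265)

Final answer: D(8) = 14833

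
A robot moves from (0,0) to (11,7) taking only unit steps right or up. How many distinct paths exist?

Each path has 11 right steps and 7 up steps in some order (18 steps total).
Choose which 7 of the 18 steps are up: C(18,7).

Final answer: C(18,7) = 31824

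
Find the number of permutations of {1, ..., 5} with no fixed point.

D(n) = (n-1)(D(n-1) + D(n-2)), D(0)=1, D(1)=0.
Building up: D(2)=1, D(3)=2, D(4)=9.
D(5) = 4 x (D(4) + D(3)) = 4 x (9 + 2).

Final answer: D(5) = 44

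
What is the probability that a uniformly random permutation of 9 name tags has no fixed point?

D(n) = (n-1)(D(n-1) + D(n-2)), D(0)=1, D(1)=0.
Building up: D(2)=1, D(3)=2, D(4)=9, D(5)=44, D(6)=265, D(7)=1854, D(8)=14833, D(9)=133496.
Total arrangements: 9! = 362880.
Probability = D(9)/9! = 16687/45360.

Final answer: D(9)/9! = 133496/362880 = 0.367879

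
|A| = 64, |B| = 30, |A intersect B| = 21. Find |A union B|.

|A union B| = |A| + |B| - |A intersect B| = 64 + 30 - 21.

Final answer: 73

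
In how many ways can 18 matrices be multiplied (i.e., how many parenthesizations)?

This is counted by the nth Catalan number C_n. Here n = 18 - 1 = 17.
C_n = C(2n,n) - C(2n,n+1), so C_{17} = C(34,17) - C(34,18) = 2333606220 - 2203961430.

Final answer: C_{17} = 129644790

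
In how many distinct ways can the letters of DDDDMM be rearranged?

Letters (D:4, M:2). Total letters: 6.
Permutations = 6!/(4! x 2!).

Final answer: 15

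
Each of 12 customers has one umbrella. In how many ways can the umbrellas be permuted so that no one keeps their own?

D(n) = (n-1)(D(n-1) + D(n-2)), D(0)=1, D(1)=0.
D(2) = 1 x (0 + 1) = 1
D(3) = 2 x (1 + 0) = 2
D(4) = 3 x (2 + 1) = 9
D(5) = 4 x (9 + 2) = 44
D(6) = 5 x (44 + 9) = 265
D(7) = 6 x (265 + 44) = 1854
D(8) = 7 x (1854 + 265) = 14833
D(9) = 8 x (14833 + 1854) = 133496
D(10) = 9 x (133496 + 14833) = 1334961
D(11) = 10 x (1334961 + 133496) = 14684570
D(12) = 11 x (D(11) + D(10)) = 11 x (14684570 + 1334961)

Final answer: D(12) = 176214841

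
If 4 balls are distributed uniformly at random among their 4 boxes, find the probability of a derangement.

Use the recurrence D(n) = (n-1)(D(n-1) + D(n-2)) with D(0)=1, D(1)=0.
Building up: D(2)=1, D(3)=2, D(4)=9.
Total arrangements: 4! = 24.
Probability = D(4)/4! = 3/8.

Final answer: D(4)/4! = 9/24 = 0.375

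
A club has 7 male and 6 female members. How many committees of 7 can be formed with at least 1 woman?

Sum over valid woman counts:
C(6,1)C(7,6) = 42
C(6,2)C(7,5) = 315
C(6,3)C(7,4) = 700
C(6,4)C(7,3) = 525
C(6,5)C(7,2) = 126
C(6,6)C(7,1) = 7
Total: 42 + 315 + 700 + 525 + 126 + 7.

Final answer: 1715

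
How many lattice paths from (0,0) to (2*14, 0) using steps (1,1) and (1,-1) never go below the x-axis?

Total monotonic paths to (14,14): C(28,14) = 40116600.
Paths that cross above y=x (reflection bijection): C(28,15) = 37442160.
Valid Dyck paths: 40116600 - 37442160.
(This is the Catalan number C_{14}.)

Final answer: C_{14} = 2674440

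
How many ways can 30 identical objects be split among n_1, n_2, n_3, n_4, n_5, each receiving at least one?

Substitute n'_i = n_i - 1 (so n'_i >= 0). Then sum n'_i = 30 - 5 = 25.
Stars and bars: C(25+5-1, 5-1) = C(29,4).

Final answer: C(29,4) = 23751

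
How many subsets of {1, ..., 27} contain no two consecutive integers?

Let a(n) count such subsets of {1, ..., n}. Either n is excluded (a(n-1) ways) or n is included, forcing n-1 out (a(n-2) ways), so a(n) = a(n-1) + a(n-2) with a(1)=2, a(2)=3.
Building up term by term: a(1)=2, a(2)=3, a(3)=5, a(4)=8, a(5)=13, a(6)=21, a(7)=34, a(8)=55, a(9)=89, a(10)=144, a(11)=233, a(12)=377, a(13)=610, a(14)=987, a(15)=1597, a(16)=2584, a(17)=4181, a(18)=6765, a(19)=10946, a(20)=17711, a(21)=28657, a(22)=46368, a(23)=75025, a(24)=121393, a(25)=196418, a(26)=317811, a(27)=514229.

Final answer: 514229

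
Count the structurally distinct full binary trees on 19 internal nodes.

The structures are counted by the Catalan number C_n. Here n = 19.
C_n = C(2n,n)/(n+1), so C_{19} = C(38,19)/20 = 35345263800/20.

Final answer: C_{19} = 1767263190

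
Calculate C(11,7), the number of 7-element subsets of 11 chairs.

C(11,7) = 11!/(7! x 4!).

Final answer: \binom{11}{7} = 330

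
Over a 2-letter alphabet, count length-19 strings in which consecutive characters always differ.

Let g(n) count such strings. g(1) = 2, and each valid string of length n-1 extends in 1 ways (any symbol but the last), so g(n) = 1 g(n-1).
Total: g(19) = 2 x 1^18.

Final answer: 2 x 1^{18} = 2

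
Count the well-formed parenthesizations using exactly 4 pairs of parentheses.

This is counted by the nth Catalan number C_n. Here n = 4 (pairs).
C_n = C(2n,n) - C(2n,n+1), so C_{4} = C(8,4) - C(8,5) = 70 - 56.

Final answer: C_{4} = 14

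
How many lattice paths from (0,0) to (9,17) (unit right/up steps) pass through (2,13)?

Paths (0,0)->(2,13): C(15,13) = 105.
Paths (2,13)->(9,17): C(11,4) = 330.
By multiplication principle: 105 x 330.

Final answer: 34650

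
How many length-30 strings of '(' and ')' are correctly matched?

The structures are counted by the Catalan number C_n. Here n = 15 (pairs).
Using C_0 = 1 and C_(k+1) = C_k x 2(2k+1)/(k+2), build up term by term: C_1=1, C_2=2, C_3=5, C_4=14, C_5=42, C_6=132, C_7=429, C_8=1430, C_9=4862, C_10=16796, C_11=58786, C_12=208012, C_13=742900, C_14=2674440, C_15=9694845.

Final answer: C_{15} = 9694845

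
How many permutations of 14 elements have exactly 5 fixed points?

Choose which 5 elements are fixed: C(14,5) = 2002.
Derange the remaining 9 using D(j) = (j-1)(D(j-1) + D(j-2)), D(0)=1, D(1)=0: D(2)=1, D(3)=2, D(4)=9, D(5)=44, D(6)=265, D(7)=1854, D(8)=14833, D(9)=133496.
Total: 2002 x 133496.

Final answer: C(14,5) D(9) = 267258992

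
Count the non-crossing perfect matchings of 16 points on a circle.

This is a standard Catalan-number count: the answer is C_n. Here n = 16/2 = 8.
C_n = C(2n,n)/(n+1), so C_{8} = C(16,8)/9 = 12870/9.

Final answer: C_{8} = 1430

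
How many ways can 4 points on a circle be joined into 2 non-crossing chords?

The structures are counted by the Catalan number C_n. Here n = 4/2 = 2.
C_n = C(2n,n)/(n+1), so C_{2} = C(4,2)/3 = 6/3.

Final answer: C_{2} = 2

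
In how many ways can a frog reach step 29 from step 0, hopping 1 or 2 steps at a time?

Let f(n) count the ways. The last step is size 1 or 2, so f(n) = f(n-1) + f(n-2) with f(1)=1, f(2)=2.
Computing successive values: f(1)=1, f(2)=2, f(3)=3, f(4)=5, f(5)=8, f(6)=13, f(7)=21, f(8)=34, f(9)=55, f(10)=89, f(11)=144, f(12)=233, f(13)=377, f(14)=610, f(15)=987, f(16)=1597, f(17)=2584, f(18)=4181, f(19)=6765, f(20)=10946, f(21)=17711, f(22)=28657, f(23)=46368, f(24)=75025, f(25)=121393, f(26)=196418, f(27)=317811, f(28)=514229, f(29)=832040.

Final answer: 832040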